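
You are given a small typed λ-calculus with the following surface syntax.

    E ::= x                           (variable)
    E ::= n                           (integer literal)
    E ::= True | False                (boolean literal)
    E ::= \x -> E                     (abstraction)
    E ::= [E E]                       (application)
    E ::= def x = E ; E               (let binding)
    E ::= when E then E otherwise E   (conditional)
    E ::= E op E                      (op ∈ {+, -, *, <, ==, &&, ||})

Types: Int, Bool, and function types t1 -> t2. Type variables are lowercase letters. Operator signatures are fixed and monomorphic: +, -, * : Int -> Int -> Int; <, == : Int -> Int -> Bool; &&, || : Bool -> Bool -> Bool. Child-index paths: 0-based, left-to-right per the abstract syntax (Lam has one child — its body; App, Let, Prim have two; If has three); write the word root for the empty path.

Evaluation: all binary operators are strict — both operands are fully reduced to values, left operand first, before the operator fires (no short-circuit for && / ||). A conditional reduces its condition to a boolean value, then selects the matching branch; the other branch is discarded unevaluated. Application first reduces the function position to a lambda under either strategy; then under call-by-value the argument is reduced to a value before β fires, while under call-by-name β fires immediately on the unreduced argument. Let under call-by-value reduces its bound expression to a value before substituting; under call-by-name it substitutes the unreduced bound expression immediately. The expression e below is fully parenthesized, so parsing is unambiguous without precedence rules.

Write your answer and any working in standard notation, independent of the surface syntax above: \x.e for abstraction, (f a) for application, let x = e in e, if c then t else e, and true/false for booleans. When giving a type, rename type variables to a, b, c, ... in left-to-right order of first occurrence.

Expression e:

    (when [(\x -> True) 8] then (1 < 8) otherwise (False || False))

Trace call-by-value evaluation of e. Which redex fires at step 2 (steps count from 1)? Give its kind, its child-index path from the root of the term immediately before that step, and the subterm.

Trace:
step 0: (if ((\x.true) 8) then (1 < 8) else (false || false))
step 1: [beta@0] (if true then (1 < 8) else (false || false))
step 2: [if@root] (1 < 8)

Answer: if at root : (if true then (1 < 8) else (false || false))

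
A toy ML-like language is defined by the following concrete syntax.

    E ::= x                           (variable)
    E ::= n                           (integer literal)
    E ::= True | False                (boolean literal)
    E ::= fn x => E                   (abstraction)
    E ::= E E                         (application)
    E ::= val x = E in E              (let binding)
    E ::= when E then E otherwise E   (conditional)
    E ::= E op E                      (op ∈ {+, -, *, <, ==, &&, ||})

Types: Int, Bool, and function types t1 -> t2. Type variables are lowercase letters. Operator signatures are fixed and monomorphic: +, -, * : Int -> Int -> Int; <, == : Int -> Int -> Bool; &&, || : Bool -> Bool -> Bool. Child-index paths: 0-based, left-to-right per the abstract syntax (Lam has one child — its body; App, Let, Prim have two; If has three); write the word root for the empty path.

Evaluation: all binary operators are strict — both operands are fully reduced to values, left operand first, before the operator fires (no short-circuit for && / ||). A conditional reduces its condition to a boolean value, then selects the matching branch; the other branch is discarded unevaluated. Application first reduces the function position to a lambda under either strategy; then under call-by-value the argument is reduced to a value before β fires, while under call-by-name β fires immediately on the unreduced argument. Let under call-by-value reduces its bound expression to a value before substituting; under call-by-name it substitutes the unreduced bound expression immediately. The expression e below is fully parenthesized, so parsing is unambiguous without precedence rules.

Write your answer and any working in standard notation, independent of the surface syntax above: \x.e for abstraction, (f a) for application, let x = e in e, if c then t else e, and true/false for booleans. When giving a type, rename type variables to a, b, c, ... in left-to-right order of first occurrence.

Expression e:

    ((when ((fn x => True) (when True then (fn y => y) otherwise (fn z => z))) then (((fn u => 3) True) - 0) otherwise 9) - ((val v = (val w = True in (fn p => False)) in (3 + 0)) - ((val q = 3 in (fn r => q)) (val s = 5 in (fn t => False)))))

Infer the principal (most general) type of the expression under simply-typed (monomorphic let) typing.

Derivation:
\x._ : a -> Bool
  unify Bool ~ Bool
y : b
\y._ : b -> b
z : c
\z._ : c -> c
  unify b -> b ~ c -> c
  unify b ~ c
  unify c ~ c
  unify a -> Bool ~ (c -> c) -> d
  unify a ~ c -> c
  unify Bool ~ d
_ _ : Bool
  unify Bool ~ Bool
\u._ : e -> Int
  unify e -> Int ~ Bool -> f
  unify e ~ Bool
  unify Int ~ f
_ _ : Int
  unify Int ~ Int
  unify Int ~ Int
  unify Int ~ Int
  unify Int ~ Int
let w : Bool
\p._ : g -> Bool
let v : g -> Bool
  unify Int ~ Int
  unify Int ~ Int
  unify Int ~ Int
let q : Int
q : Int
\r._ : h -> Int
let s : Int
\t._ : i -> Bool
  unify h -> Int ~ (i -> Bool) -> j
  unify h ~ i -> Bool
  unify Int ~ j
_ _ : Int
  unify Int ~ Int
  unify Int ~ Int

Answer: Int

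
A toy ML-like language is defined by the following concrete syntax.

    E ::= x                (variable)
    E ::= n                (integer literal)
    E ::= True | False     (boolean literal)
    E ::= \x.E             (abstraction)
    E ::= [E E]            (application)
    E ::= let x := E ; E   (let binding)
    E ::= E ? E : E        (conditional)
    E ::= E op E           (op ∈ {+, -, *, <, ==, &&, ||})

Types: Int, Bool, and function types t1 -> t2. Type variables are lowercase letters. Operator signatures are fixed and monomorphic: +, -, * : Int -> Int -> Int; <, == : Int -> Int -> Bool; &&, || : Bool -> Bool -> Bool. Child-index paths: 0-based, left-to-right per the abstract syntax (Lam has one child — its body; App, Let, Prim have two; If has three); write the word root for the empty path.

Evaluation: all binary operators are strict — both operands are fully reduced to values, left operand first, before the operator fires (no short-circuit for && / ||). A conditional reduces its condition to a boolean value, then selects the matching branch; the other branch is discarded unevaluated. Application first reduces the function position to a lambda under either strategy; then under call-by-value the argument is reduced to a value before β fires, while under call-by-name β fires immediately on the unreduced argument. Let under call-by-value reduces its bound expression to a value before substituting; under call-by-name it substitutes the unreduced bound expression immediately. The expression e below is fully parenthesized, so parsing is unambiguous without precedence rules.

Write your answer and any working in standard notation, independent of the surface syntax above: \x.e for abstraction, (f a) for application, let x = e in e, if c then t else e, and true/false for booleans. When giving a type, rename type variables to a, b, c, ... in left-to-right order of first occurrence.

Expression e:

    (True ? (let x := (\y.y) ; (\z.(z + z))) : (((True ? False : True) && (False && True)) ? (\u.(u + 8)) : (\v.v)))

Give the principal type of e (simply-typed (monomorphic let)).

Answer: Int -> Int

Trace:
  unify Bool ~ Bool
y : a
\y._ : a -> a
let x : a -> a
z : b
  unify b ~ Int
z : Int
  unify Int ~ Int
\z._ : Int -> Int
  unify Bool ~ Bool
  unify Bool ~ Bool
  unify Bool ~ Bool
  unify Bool ~ Bool
  unify Bool ~ Bool
  unify Bool ~ Bool
  unify Bool ~ Bool
u : c
  unify c ~ Int
  unify Int ~ Int
\u._ : Int -> Int
v : d
\v._ : d -> d
  unify Int -> Int ~ d -> d
  unify Int ~ d
  unify Int ~ Int
  unify Int -> Int ~ Int -> Int
  unify Int ~ Int
  unify Int ~ Int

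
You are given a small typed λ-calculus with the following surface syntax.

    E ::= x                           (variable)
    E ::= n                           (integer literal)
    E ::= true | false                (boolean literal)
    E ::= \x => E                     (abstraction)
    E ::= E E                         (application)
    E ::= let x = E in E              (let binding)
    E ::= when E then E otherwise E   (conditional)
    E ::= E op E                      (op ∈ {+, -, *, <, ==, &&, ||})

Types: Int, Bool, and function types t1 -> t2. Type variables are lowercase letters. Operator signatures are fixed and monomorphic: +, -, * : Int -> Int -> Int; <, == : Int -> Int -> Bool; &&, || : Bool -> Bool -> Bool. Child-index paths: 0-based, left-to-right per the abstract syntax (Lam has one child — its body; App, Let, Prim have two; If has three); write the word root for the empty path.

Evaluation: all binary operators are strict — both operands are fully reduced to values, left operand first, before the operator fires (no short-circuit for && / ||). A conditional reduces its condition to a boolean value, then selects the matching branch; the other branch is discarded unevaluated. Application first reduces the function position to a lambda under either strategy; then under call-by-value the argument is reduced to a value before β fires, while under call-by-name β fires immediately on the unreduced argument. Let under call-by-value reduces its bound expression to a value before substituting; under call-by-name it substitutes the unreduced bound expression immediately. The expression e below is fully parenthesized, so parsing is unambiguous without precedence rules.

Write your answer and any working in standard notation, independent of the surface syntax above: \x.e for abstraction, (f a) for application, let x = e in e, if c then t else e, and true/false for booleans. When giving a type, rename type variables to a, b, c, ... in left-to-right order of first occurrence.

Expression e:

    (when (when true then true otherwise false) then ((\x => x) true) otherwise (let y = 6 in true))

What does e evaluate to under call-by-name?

Answer: true

Working:
step 0: (if (if true then true else false) then ((\x.x) true) else (let y = 6 in true))
step 1: [if@0] (if true then ((\x.x) true) else (let y = 6 in true))
step 2: [if@root] ((\x.x) true)
step 3: [beta@root] true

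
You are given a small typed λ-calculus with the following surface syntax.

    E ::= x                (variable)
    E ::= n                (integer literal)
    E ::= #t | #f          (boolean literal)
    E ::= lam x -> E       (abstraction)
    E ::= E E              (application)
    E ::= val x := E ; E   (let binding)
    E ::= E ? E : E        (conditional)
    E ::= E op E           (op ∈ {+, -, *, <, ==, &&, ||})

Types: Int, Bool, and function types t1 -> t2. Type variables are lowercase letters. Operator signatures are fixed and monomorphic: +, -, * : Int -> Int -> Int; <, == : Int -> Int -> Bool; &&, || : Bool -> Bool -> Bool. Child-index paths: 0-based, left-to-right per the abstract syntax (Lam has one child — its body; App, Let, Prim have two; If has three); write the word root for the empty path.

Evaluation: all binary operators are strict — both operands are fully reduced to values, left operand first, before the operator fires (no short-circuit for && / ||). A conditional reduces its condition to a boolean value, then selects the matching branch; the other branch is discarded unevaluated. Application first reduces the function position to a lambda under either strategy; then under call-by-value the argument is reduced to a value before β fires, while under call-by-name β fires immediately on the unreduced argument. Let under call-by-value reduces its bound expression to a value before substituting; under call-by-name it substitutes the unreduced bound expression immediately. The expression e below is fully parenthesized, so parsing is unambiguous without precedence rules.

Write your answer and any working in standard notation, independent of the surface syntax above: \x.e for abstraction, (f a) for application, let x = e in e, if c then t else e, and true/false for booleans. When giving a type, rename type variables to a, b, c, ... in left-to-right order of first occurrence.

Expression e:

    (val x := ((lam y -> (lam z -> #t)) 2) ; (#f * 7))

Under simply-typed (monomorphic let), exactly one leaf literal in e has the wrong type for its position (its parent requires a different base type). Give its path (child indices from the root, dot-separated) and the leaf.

Working:
\z._ : b -> Bool
\y._ : a -> b -> Bool
  unify a -> b -> Bool ~ Int -> c
  unify a ~ Int
  unify b -> Bool ~ c
_ _ : b -> Bool
let x : b -> Bool
  unify Bool ~ Int
  FAIL: mismatch Bool ~ Int

Answer: 1.0 : false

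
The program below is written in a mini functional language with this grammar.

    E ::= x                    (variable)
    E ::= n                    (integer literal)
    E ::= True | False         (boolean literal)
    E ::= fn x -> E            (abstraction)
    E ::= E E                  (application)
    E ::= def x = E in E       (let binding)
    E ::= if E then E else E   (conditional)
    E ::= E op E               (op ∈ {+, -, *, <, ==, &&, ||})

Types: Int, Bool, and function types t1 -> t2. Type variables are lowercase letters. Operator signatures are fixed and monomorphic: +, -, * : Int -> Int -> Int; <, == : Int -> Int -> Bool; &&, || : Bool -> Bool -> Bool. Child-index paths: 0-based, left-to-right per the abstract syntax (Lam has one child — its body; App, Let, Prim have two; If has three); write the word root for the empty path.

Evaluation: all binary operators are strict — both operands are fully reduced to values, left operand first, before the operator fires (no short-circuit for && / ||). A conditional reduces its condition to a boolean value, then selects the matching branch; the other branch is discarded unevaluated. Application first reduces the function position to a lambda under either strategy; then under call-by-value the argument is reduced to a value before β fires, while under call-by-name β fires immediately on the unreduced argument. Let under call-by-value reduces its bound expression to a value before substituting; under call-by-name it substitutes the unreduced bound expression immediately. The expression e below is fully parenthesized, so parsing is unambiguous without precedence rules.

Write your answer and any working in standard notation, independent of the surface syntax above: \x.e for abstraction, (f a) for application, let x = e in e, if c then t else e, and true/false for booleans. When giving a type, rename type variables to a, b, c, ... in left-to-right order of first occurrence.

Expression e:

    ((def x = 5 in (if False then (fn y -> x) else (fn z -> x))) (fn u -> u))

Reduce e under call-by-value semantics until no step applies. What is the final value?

Answer: 5

Derivation:
step 0: ((let x = 5 in (if false then (\y.x) else (\z.x))) (\u.u))
step 1: [let@0] ((if false then (\y.5) else (\z.5)) (\u.u))
step 2: [if@0] ((\z.5) (\u.u))
step 3: [beta@root] 5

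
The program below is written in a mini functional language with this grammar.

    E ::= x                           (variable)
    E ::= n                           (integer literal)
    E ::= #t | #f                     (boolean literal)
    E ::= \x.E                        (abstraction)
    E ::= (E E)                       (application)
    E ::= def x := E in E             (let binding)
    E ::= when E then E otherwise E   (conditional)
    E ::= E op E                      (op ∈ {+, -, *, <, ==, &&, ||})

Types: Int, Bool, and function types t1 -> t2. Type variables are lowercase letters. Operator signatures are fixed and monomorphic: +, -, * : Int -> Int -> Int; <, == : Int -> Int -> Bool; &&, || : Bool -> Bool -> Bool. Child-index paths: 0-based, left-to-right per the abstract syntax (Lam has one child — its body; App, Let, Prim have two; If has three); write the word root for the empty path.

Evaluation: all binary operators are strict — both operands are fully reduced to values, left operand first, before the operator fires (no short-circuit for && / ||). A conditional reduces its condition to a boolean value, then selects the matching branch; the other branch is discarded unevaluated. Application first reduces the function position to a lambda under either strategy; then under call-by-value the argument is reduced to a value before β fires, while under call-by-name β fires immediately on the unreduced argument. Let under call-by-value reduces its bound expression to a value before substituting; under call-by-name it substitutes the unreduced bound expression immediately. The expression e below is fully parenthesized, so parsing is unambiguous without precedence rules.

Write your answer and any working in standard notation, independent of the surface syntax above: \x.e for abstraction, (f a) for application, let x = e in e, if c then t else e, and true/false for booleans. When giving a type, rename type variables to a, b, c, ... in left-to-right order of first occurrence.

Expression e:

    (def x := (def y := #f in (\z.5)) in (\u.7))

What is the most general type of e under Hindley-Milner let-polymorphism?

Trace:
let y : Bool
\z._ : a -> Int
let x : forall. a -> Int
\u._ : b -> Int

Answer: a -> Int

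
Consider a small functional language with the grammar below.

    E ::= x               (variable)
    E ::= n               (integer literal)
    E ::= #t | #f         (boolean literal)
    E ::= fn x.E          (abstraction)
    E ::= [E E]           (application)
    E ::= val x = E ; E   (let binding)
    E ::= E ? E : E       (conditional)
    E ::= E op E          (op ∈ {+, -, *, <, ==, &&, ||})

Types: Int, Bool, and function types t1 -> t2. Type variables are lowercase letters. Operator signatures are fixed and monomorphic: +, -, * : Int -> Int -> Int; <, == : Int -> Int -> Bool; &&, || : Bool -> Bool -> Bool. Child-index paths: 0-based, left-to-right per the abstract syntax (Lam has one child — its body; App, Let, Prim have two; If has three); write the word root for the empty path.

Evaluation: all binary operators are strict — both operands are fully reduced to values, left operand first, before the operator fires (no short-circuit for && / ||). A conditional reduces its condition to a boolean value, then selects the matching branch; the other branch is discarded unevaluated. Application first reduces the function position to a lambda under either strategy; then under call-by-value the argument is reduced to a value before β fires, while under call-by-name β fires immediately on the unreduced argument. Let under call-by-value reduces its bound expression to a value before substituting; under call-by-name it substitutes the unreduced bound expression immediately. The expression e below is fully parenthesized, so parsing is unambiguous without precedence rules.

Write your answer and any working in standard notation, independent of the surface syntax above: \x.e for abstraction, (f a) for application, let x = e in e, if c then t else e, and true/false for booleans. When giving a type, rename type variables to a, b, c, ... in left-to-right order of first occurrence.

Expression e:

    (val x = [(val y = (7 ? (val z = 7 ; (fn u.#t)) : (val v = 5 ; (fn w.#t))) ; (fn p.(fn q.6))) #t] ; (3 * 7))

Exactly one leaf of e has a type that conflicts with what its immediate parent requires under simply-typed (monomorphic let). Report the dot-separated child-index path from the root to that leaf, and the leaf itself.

Trace:
  unify Int ~ Bool
  FAIL: mismatch Int ~ Bool

Answer: 0.0.0.0 : 7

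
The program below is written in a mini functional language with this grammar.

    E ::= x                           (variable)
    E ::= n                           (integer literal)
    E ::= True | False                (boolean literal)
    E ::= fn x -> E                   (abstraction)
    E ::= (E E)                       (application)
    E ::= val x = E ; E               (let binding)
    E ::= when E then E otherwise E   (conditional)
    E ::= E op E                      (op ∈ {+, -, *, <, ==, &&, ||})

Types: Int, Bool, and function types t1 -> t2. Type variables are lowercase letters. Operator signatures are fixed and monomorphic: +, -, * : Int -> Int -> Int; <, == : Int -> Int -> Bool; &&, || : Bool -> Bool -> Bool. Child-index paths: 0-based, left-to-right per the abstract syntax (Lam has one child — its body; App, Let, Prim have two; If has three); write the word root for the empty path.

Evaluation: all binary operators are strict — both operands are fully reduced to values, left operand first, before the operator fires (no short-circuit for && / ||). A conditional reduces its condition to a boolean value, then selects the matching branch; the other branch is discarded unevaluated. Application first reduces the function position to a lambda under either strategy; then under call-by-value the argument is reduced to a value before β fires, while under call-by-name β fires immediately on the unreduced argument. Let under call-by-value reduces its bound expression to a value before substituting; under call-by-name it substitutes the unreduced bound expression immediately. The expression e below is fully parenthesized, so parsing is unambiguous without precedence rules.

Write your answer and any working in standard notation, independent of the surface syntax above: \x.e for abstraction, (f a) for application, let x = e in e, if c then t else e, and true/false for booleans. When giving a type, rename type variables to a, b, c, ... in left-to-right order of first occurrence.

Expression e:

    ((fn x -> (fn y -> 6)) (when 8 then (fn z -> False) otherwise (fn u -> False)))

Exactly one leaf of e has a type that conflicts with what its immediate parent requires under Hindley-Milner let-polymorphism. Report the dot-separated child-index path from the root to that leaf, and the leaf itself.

Trace:
\y._ : b -> Int
\x._ : a -> b -> Int
  unify Int ~ Bool
  FAIL: mismatch Int ~ Bool

Answer: 1.0 : 8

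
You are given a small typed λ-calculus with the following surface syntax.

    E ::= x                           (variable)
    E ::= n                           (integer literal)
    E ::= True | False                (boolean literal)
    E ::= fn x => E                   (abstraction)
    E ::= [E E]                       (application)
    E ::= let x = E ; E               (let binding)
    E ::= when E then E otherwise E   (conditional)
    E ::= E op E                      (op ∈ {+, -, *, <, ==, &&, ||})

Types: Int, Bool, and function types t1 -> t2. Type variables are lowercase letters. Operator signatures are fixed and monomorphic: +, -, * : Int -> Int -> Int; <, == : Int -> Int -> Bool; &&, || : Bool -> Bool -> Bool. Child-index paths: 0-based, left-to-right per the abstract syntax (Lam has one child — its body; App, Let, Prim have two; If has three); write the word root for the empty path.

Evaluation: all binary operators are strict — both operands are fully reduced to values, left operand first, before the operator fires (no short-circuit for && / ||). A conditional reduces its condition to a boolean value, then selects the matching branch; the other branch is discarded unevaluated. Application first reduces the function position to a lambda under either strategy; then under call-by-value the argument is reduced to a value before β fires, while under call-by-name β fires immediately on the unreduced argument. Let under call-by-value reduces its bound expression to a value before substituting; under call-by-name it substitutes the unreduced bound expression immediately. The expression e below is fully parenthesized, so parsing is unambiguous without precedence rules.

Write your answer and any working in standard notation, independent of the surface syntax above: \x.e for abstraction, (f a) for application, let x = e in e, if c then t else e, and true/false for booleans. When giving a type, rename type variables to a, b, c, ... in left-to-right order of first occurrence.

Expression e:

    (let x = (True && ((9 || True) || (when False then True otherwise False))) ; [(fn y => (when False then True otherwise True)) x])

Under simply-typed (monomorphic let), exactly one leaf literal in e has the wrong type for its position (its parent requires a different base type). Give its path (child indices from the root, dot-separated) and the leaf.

Answer: 0.1.0.0 : 9

Working:
  unify Bool ~ Bool
  unify Int ~ Bool
  FAIL: mismatch Int ~ Bool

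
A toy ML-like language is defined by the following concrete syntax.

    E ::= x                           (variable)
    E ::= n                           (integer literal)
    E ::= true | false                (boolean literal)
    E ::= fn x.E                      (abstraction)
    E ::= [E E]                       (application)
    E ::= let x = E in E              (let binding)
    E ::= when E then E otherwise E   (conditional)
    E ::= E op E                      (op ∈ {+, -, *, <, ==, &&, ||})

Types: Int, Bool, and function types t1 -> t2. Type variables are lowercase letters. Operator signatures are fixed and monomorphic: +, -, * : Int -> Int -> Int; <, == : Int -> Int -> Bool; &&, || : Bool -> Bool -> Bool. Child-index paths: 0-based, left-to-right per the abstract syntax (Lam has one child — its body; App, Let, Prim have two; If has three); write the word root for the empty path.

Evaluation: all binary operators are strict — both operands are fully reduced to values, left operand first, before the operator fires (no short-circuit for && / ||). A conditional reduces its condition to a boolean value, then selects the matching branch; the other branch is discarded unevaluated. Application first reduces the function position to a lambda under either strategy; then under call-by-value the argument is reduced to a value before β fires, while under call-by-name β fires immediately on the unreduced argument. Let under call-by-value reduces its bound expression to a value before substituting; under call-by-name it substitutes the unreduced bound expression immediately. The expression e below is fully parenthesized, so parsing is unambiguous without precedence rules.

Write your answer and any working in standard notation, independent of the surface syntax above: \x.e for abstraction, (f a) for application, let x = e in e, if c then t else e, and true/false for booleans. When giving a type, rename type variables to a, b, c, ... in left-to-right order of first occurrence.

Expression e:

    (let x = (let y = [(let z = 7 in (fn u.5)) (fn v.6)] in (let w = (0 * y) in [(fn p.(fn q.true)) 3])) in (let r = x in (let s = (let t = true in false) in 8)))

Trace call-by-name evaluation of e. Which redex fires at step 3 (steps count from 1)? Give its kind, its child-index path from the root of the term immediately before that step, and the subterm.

Derivation:
step 0: (let x = (let y = ((let z = 7 in (\u.5)) (\v.6)) in (let w = (0 * y) in ((\p.(\q.true)) 3))) in (let r = x in (let s = (let t = true in false) in 8)))
step 1: [let@root] (let r = (let y = ((let z = 7 in (\u.5)) (\v.6)) in (let w = (0 * y) in ((\p.(\q.true)) 3))) in (let s = (let t = true in false) in 8))
step 2: [let@root] (let s = (let t = true in false) in 8)
step 3: [let@root] 8

Answer: let at root : (let s = (let t = true in false) in 8)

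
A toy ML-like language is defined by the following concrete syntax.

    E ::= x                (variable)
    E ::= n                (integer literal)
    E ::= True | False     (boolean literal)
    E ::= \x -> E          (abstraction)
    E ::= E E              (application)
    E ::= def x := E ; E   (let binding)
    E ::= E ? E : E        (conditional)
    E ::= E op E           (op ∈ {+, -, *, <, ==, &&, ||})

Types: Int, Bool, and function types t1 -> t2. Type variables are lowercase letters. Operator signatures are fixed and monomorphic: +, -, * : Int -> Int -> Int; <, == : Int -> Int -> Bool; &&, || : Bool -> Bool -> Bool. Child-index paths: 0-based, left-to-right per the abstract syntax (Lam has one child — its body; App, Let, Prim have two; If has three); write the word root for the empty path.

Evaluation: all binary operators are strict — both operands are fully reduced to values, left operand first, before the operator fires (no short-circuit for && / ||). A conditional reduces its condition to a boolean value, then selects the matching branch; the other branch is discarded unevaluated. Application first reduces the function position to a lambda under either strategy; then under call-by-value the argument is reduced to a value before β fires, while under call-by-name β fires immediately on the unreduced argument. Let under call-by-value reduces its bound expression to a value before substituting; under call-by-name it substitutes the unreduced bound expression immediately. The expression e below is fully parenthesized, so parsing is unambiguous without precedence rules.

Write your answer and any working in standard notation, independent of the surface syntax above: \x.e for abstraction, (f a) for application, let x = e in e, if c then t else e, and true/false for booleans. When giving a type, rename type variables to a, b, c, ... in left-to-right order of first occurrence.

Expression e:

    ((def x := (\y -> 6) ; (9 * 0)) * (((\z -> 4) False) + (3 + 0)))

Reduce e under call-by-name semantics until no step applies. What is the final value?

Answer: 0

Working:
step 0: ((let x = (\y.6) in (9 * 0)) * (((\z.4) false) + (3 + 0)))
step 1: [let@0] ((9 * 0) * (((\z.4) false) + (3 + 0)))
step 2: [delta@0] (0 * (((\z.4) false) + (3 + 0)))
step 3: [beta@1.0] (0 * (4 + (3 + 0)))
step 4: [delta@1.1] (0 * (4 + 3))
step 5: [delta@1] (0 * 7)
step 6: [delta@root] 0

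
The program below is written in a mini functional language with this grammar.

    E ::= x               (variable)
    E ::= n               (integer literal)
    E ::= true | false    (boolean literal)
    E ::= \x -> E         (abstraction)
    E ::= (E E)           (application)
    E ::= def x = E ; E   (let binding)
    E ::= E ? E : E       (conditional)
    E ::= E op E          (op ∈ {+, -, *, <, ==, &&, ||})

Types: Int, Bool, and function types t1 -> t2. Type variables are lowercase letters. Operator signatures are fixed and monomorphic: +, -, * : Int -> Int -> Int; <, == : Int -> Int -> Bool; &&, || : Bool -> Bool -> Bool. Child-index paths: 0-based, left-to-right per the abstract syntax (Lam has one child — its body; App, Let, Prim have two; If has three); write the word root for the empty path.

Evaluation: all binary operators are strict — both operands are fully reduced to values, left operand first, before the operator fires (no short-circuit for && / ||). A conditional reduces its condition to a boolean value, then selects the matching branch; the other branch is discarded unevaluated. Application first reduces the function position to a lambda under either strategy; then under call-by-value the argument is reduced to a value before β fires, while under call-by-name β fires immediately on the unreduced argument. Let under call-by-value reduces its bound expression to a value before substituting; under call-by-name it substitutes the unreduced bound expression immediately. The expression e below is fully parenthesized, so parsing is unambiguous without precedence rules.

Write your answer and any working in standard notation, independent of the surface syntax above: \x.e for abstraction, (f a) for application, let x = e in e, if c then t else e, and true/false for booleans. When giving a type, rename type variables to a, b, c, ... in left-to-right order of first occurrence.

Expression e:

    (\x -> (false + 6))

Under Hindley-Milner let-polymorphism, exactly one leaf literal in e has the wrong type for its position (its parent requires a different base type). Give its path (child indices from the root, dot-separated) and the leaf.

Trace:
  unify Bool ~ Int
  FAIL: mismatch Bool ~ Int

Answer: 0.0 : false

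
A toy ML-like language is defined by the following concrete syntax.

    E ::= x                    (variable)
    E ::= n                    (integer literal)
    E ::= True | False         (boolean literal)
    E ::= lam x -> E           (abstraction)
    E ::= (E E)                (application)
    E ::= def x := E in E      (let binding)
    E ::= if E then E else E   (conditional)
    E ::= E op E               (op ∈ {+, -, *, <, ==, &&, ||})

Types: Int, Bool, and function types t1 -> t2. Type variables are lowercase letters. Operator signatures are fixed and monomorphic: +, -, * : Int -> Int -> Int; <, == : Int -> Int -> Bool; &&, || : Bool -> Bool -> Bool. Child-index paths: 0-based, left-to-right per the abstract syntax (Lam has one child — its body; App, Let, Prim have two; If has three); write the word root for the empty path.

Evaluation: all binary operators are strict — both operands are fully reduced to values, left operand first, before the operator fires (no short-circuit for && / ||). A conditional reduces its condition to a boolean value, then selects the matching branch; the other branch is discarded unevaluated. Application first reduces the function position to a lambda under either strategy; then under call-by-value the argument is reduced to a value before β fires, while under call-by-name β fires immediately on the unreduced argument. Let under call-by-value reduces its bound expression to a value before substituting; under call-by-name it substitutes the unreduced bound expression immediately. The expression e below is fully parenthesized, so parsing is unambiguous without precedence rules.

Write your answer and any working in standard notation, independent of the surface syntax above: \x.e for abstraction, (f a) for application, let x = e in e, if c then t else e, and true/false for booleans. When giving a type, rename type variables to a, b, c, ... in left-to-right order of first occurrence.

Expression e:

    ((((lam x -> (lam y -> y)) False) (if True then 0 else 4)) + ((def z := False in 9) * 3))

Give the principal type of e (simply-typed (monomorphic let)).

Answer: Int

Derivation:
y : b
\y._ : b -> b
\x._ : a -> b -> b
  unify a -> b -> b ~ Bool -> c
  unify a ~ Bool
  unify b -> b ~ c
_ _ : b -> b
  unify Bool ~ Bool
  unify Int ~ Int
  unify b -> b ~ Int -> d
  unify b ~ Int
  unify Int ~ d
_ _ : Int
  unify Int ~ Int
let z : Bool
  unify Int ~ Int
  unify Int ~ Int
  unify Int ~ Int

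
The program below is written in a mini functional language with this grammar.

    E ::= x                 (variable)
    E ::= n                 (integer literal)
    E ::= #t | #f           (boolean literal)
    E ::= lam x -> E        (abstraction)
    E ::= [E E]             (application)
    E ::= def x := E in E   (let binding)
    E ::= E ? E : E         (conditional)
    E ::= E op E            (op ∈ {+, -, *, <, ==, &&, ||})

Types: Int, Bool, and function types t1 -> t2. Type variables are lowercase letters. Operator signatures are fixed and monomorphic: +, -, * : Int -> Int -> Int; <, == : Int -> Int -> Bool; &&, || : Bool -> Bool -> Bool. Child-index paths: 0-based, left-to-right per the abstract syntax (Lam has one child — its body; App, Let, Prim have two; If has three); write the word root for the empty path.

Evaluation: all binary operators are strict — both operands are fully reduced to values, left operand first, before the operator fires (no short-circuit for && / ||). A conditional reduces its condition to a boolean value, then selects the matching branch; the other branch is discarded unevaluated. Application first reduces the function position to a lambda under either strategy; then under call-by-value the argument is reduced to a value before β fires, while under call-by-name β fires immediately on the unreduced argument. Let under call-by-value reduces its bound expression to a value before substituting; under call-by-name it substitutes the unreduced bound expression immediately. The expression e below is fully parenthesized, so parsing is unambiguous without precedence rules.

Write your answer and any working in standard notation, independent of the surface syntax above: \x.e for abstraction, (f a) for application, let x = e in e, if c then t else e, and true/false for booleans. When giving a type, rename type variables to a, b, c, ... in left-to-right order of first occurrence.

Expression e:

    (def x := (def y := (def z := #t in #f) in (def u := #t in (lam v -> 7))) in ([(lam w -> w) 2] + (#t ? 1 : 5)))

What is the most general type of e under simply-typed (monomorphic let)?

Answer: Int

Trace:
let z : Bool
let y : Bool
let u : Bool
\v._ : a -> Int
let x : a -> Int
w : b
\w._ : b -> b
  unify b -> b ~ Int -> c
  unify b ~ Int
  unify Int ~ c
_ _ : Int
  unify Int ~ Int
  unify Bool ~ Bool
  unify Int ~ Int
  unify Int ~ Int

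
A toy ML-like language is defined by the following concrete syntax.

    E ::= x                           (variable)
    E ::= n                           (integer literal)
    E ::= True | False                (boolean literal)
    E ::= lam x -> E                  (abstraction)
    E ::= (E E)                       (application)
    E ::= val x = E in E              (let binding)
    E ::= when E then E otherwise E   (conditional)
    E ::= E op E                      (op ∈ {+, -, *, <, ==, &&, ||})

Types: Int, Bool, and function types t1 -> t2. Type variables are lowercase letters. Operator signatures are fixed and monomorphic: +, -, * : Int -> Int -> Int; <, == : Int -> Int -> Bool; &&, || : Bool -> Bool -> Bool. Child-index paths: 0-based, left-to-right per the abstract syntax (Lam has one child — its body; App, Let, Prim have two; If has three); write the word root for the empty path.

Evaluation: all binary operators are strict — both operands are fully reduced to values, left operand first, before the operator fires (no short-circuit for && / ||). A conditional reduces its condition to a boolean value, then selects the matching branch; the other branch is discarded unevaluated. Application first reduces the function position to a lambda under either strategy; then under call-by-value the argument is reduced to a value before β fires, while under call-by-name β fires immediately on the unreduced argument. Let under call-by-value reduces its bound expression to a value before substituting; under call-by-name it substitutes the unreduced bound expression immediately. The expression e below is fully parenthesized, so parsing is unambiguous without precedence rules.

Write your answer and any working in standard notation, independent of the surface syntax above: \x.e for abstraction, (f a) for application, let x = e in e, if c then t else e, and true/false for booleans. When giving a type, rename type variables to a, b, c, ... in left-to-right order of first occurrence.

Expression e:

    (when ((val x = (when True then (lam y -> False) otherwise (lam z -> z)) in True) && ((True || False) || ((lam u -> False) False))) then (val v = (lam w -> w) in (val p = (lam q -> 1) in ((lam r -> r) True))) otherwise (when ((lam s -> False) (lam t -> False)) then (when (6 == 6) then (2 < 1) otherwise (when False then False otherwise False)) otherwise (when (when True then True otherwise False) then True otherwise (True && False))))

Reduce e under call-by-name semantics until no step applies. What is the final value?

Answer: true

Working:
step 0: (if ((let x = (if true then (\y.false) else (\z.z)) in true) && ((true || false) || ((\u.false) false))) then (let v = (\w.w) in (let p = (\q.1) in ((\r.r) true))) else (if ((\s.false) (\t.false)) then (if (6 == 6) then (2 < 1) else (if false then false else false)) else (if (if true then true else false) then true else (true && false))))
step 1: [let@0.0] (if (true && ((true || false) || ((\u.false) false))) then (let v = (\w.w) in (let p = (\q.1) in ((\r.r) true))) else (if ((\s.false) (\t.false)) then (if (6 == 6) then (2 < 1) else (if false then false else false)) else (if (if true then true else false) then true else (true && false))))
step 2: [delta@0.1.0] (if (true && (true || ((\u.false) false))) then (let v = (\w.w) in (let p = (\q.1) in ((\r.r) true))) else (if ((\s.false) (\t.false)) then (if (6 == 6) then (2 < 1) else (if false then false else false)) else (if (if true then true else false) then true else (true && false))))
step 3: [beta@0.1.1] (if (true && (true || false)) then (let v = (\w.w) in (let p = (\q.1) in ((\r.r) true))) else (if ((\s.false) (\t.false)) then (if (6 == 6) then (2 < 1) else (if false then false else false)) else (if (if true then true else false) then true else (true && false))))
step 4: [delta@0.1] (if (true && true) then (let v = (\w.w) in (let p = (\q.1) in ((\r.r) true))) else (if ((\s.false) (\t.false)) then (if (6 == 6) then (2 < 1) else (if false then false else false)) else (if (if true then true else false) then true else (true && false))))
step 5: [delta@0] (if true then (let v = (\w.w) in (let p = (\q.1) in ((\r.r) true))) else (if ((\s.false) (\t.false)) then (if (6 == 6) then (2 < 1) else (if false then false else false)) else (if (if true then true else false) then true else (true && false))))
step 6: [if@root] (let v = (\w.w) in (let p = (\q.1) in ((\r.r) true)))
step 7: [let@root] (let p = (\q.1) in ((\r.r) true))
step 8: [let@root] ((\r.r) true)
step 9: [beta@root] true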